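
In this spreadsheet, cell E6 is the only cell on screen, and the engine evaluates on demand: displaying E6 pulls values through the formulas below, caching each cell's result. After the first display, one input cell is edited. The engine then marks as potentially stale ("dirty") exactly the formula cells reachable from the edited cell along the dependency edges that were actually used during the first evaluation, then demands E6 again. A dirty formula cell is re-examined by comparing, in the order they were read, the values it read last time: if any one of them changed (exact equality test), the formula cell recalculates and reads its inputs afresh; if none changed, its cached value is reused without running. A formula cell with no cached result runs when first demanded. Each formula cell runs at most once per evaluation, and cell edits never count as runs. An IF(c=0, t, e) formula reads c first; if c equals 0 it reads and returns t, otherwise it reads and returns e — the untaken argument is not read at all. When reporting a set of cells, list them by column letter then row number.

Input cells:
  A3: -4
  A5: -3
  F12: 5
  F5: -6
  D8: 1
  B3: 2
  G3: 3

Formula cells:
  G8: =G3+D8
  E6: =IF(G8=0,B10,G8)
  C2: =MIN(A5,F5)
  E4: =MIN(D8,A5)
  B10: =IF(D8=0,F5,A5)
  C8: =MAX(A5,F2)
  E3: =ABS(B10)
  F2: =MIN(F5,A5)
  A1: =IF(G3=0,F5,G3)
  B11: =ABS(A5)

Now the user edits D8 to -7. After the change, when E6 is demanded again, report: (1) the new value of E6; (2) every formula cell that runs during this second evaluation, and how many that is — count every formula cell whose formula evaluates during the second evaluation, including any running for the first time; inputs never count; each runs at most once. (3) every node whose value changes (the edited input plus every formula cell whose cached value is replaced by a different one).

E6 now evaluates to -4.
Run set: E6, G8 (2 run).
Changed values: D8, E6, G8.

Initial pass — values computed on the first demand:
  G8 = 3 + 1 = 4
  E6 = IF(G8=0: G8=4 -> else branch G8) = 4

Second demand — change propagation:
  G8: re-runs because D8 1->-7; new result -4.
  E6: re-runs because G8 4->-4; G8 4->-4; new result -4.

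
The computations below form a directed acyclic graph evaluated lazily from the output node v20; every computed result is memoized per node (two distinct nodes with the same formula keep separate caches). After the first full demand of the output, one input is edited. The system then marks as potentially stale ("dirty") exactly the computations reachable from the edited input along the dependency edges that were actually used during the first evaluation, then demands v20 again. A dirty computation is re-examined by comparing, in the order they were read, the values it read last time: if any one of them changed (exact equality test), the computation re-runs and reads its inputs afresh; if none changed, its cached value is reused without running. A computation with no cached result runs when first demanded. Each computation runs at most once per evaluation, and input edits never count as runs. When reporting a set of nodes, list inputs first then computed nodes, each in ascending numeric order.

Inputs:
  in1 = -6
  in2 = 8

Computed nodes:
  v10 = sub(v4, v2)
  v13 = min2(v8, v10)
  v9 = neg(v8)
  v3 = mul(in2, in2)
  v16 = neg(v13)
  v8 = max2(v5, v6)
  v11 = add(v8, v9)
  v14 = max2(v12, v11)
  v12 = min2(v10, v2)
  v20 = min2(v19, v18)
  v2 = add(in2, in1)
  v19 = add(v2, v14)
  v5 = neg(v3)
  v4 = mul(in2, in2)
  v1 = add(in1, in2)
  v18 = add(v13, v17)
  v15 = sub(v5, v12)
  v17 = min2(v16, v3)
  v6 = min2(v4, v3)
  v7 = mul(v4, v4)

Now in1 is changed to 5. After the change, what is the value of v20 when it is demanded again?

First demand of the output computes:
  v2 = add(8, -6) = 2
  v3 = mul(8, 8) = 64
  v4 = mul(8, 8) = 64
  v5 = neg(64) = -64
  v6 = min2(64, 64) = 64
  v8 = max2(-64, 64) = 64
  v9 = neg(64) = -64
  v10 = sub(64, 2) = 62
  v11 = add(64, -64) = 0
  v12 = min2(62, 2) = 2
  v13 = min2(64, 62) = 62
  v14 = max2(2, 0) = 2
  v16 = neg(62) = -62
  v17 = min2(-62, 64) = -62
  v18 = add(62, -62) = 0
  v19 = add(2, 2) = 4
  v20 = min2(4, 0) = 0

After the edit, cleaning proceeds:
  v2: a read changed (in1 -6->5) — executes, giving 13.
  v10: a read changed (v2 2->13) — executes, giving 51.
  v12: a read changed (v10 62->51; v2 2->13) — executes, giving 13.
  v13: a read changed (v10 62->51) — executes, giving 51.
  v14: a read changed (v12 2->13) — executes, giving 13.
  v16: a read changed (v13 62->51) — executes, giving -51.
  v17: a read changed (v16 -62->-51) — executes, giving -51.
  v18: a read changed (v13 62->51; v17 -62->-51) — executes, giving 0 — identical to its old value.
  v19: a read changed (v2 2->13; v14 2->13) — executes, giving 26.
  v20: a read changed (v19 4->26) — executes, giving 0 — identical to its old value.

Demanding v20 again yields 0.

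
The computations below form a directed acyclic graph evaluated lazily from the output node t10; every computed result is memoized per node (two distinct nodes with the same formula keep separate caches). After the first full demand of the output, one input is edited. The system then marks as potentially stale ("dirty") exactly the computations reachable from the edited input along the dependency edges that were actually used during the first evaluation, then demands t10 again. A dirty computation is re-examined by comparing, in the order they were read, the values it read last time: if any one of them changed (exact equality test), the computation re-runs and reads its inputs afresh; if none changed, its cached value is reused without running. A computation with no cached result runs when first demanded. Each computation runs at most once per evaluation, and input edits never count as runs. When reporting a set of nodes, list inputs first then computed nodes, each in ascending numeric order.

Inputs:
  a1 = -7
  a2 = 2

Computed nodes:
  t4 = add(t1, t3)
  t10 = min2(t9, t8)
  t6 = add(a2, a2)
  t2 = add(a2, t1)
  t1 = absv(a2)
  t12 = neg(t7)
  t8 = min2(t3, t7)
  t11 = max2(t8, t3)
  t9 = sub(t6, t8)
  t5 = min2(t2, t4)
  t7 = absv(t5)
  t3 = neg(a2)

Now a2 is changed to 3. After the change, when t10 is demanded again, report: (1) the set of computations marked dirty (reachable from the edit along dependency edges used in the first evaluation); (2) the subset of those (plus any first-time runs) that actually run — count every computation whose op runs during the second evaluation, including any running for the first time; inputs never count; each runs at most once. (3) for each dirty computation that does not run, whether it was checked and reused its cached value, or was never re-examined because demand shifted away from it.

First demand of the output computes:
  t1 = absv(2) = 2
  t2 = add(2, 2) = 4
  t3 = neg(2) = -2
  t4 = add(2, -2) = 0
  t5 = min2(4, 0) = 0
  t6 = add(2, 2) = 4
  t7 = absv(0) = 0
  t8 = min2(-2, 0) = -2
  t9 = sub(4, -2) = 6
  t10 = min2(6, -2) = -2

After the edit, cleaning proceeds:
  t1: a read changed (a2 2->3) — executes, giving 3.
  t2: a read changed (a2 2->3; t1 2->3) — executes, giving 6.
  t3: a read changed (a2 2->3) — executes, giving -3.
  t4: a read changed (t1 2->3; t3 -2->-3) — executes, giving 0 — identical to its old value.
  t5: a read changed (t2 4->6) — executes, giving 0 — identical to its old value.
  t6: a read changed (a2 2->3; a2 2->3) — executes, giving 6.
  t7: dirty, but its reads are unchanged (t5 unchanged); cached 0 stands.
  t8: a read changed (t3 -2->-3) — executes, giving -3.
  t9: a read changed (t6 4->6; t8 -2->-3) — executes, giving 9.
  t10: a read changed (t9 6->9; t8 -2->-3) — executes, giving -3.

Note where the cutoff bites: t7 is checked, finds nothing changed, and keeps its cache.

The edit dirties: t1, t2, t3, t4, t5, t6, t7, t8, t9, t10.
9 computations run: t1, t2, t3, t4, t5, t6, t8, t9, t10.
Cache hits after checking: t7.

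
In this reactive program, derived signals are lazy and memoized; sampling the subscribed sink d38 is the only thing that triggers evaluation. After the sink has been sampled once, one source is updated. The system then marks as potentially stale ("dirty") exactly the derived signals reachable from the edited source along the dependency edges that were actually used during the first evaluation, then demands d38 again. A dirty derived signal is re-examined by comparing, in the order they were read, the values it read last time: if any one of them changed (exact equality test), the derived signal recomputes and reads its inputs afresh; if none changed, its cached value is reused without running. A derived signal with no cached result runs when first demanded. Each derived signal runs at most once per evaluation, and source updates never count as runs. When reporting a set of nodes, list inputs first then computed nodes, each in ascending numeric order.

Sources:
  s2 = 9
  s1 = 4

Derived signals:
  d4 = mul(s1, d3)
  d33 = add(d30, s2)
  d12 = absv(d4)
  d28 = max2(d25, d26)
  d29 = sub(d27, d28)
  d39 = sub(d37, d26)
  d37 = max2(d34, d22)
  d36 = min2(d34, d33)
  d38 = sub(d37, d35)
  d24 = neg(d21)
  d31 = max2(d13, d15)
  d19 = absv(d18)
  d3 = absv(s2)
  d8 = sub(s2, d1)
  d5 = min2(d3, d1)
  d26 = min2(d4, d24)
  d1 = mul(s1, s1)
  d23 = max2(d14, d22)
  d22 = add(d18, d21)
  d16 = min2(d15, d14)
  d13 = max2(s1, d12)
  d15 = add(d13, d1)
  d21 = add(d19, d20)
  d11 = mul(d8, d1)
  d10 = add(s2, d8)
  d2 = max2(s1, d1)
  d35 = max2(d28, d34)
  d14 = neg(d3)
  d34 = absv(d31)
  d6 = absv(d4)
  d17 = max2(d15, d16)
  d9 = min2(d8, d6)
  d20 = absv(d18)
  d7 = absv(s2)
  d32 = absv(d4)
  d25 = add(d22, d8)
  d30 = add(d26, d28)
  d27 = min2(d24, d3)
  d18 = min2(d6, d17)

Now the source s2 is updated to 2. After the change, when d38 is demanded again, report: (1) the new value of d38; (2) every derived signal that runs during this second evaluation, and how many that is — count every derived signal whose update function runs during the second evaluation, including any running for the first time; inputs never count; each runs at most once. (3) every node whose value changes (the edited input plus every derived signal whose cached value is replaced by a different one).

Demanding d38 again yields 0.
24 derived signals run: d3, d4, d6, d8, d12, d13, d14, d15, d16, d17, d18, d19, d20, d21, d22, d24, d25, d26, d28, d31, d34, d35, d37, d38.
The nodes whose values change: s2, d3, d4, d6, d8, d12, d13, d14, d15, d16, d17, d18, d19, d20, d21, d22, d24, d25, d26, d28, d31, d34, d35, d37, d38.

First demand of the output computes:
  d1 = mul(4, 4) = 16
  d3 = absv(9) = 9
  d4 = mul(4, 9) = 36
  d6 = absv(36) = 36
  d8 = sub(9, 16) = -7
  d12 = absv(36) = 36
  d13 = max2(4, 36) = 36
  d14 = neg(9) = -9
  d15 = add(36, 16) = 52
  d16 = min2(52, -9) = -9
  d17 = max2(52, -9) = 52
  d18 = min2(36, 52) = 36
  d19 = absv(36) = 36
  d20 = absv(36) = 36
  d21 = add(36, 36) = 72
  d22 = add(36, 72) = 108
  d24 = neg(72) = -72
  d25 = add(108, -7) = 101
  d26 = min2(36, -72) = -72
  d28 = max2(101, -72) = 101
  d31 = max2(36, 52) = 52
  d34 = absv(52) = 52
  d35 = max2(101, 52) = 101
  d37 = max2(52, 108) = 108
  d38 = sub(108, 101) = 7

After the edit, cleaning proceeds:
  d3: a read changed (s2 9->2) — executes, giving 2.
  d4: a read changed (d3 9->2) — executes, giving 8.
  d6: a read changed (d4 36->8) — executes, giving 8.
  d8: a read changed (s2 9->2) — executes, giving -14.
  d12: a read changed (d4 36->8) — executes, giving 8.
  d13: a read changed (d12 36->8) — executes, giving 8.
  d14: a read changed (d3 9->2) — executes, giving -2.
  d15: a read changed (d13 36->8) — executes, giving 24.
  d16: a read changed (d15 52->24; d14 -9->-2) — executes, giving -2.
  d17: a read changed (d15 52->24; d16 -9->-2) — executes, giving 24.
  d18: a read changed (d6 36->8; d17 52->24) — executes, giving 8.
  d19: a read changed (d18 36->8) — executes, giving 8.
  d20: a read changed (d18 36->8) — executes, giving 8.
  d21: a read changed (d19 36->8; d20 36->8) — executes, giving 16.
  d22: a read changed (d18 36->8; d21 72->16) — executes, giving 24.
  d24: a read changed (d21 72->16) — executes, giving -16.
  d25: a read changed (d22 108->24; d8 -7->-14) — executes, giving 10.
  d26: a read changed (d4 36->8; d24 -72->-16) — executes, giving -16.
  d28: a read changed (d25 101->10; d26 -72->-16) — executes, giving 10.
  d31: a read changed (d13 36->8; d15 52->24) — executes, giving 24.
  d34: a read changed (d31 52->24) — executes, giving 24.
  d35: a read changed (d28 101->10; d34 52->24) — executes, giving 24.
  d37: a read changed (d34 52->24; d22 108->24) — executes, giving 24.
  d38: a read changed (d37 108->24; d35 101->24) — executes, giving 0.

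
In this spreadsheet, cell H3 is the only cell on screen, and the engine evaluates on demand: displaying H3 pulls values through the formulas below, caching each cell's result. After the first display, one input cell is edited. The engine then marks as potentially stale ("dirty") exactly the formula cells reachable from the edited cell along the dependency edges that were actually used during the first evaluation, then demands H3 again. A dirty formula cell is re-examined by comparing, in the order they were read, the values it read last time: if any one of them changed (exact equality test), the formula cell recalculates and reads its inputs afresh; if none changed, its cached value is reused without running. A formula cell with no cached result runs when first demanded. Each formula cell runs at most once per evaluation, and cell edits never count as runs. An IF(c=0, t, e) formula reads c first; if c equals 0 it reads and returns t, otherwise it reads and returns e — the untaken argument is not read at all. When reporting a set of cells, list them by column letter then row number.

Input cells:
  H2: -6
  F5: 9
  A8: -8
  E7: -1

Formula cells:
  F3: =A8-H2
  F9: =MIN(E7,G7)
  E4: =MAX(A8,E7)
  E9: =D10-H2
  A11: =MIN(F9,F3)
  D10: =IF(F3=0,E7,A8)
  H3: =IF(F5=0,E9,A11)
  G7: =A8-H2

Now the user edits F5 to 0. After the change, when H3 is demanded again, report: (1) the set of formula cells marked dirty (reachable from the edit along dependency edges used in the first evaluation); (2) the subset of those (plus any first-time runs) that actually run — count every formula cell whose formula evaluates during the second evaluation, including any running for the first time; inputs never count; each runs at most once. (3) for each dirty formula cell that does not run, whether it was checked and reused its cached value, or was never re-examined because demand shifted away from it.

Initial pass — values computed on the first demand:
  F3 = -8 - -6 = -2
  G7 = -8 - -6 = -2
  F9 = MIN(-1, -2) = -2
  A11 = MIN(-2, -2) = -2
  H3 = IF(F5=0: F5=9 -> else branch A11) = -2

Second demand — change propagation:
  D10: newly demanded (no cache) — executes and yields -8.
  E9: newly demanded (no cache) — executes and yields -2.
  H3: re-runs because F5 9->0; new result -2 (unchanged).

The important point: the flipped condition pulls in fresh nodes; D10, E9 run for the first time.

Dirty set: H3.
Run set: D10, E9, H3 (3 run).
All dirty formula cells ended up running.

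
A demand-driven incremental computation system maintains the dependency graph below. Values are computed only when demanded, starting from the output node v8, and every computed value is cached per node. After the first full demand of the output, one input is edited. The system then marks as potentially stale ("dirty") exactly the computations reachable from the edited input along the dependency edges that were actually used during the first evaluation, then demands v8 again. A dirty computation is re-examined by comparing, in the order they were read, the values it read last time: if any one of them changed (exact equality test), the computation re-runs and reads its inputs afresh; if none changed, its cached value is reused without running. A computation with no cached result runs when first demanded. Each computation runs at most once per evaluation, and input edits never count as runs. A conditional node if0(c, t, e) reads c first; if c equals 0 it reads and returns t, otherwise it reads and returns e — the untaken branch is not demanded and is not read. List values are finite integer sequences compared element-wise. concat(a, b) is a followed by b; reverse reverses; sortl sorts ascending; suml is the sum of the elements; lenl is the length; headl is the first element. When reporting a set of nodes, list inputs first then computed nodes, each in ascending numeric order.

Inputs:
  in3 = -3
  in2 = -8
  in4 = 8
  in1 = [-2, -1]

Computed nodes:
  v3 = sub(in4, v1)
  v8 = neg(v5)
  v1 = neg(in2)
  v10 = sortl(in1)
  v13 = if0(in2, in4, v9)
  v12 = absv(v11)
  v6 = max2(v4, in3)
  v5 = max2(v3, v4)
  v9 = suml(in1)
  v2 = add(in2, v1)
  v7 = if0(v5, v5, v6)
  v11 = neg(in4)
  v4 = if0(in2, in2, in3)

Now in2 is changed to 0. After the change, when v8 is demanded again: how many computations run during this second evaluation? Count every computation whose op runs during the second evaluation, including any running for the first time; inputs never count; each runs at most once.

Computations that run: v1, v3, v4, v5, v8 — 5 in total.

First evaluation (everything demanded from the output):
  v1 = neg(-8) = 8
  v3 = sub(8, 8) = 0
  v4 = if0(in2=-8 -> else branch in3) = -3
  v5 = max2(0, -3) = 0
  v8 = neg(0) = 0

Propagation after the edit:
  v1: runs — in2 -8->0; result 0.
  v3: runs — v1 8->0; result 8.
  v4: runs — in2 -8->0; result 0.
  v5: runs — v3 0->8; v4 -3->0; result 8.
  v8: runs — v5 0->8; result -8.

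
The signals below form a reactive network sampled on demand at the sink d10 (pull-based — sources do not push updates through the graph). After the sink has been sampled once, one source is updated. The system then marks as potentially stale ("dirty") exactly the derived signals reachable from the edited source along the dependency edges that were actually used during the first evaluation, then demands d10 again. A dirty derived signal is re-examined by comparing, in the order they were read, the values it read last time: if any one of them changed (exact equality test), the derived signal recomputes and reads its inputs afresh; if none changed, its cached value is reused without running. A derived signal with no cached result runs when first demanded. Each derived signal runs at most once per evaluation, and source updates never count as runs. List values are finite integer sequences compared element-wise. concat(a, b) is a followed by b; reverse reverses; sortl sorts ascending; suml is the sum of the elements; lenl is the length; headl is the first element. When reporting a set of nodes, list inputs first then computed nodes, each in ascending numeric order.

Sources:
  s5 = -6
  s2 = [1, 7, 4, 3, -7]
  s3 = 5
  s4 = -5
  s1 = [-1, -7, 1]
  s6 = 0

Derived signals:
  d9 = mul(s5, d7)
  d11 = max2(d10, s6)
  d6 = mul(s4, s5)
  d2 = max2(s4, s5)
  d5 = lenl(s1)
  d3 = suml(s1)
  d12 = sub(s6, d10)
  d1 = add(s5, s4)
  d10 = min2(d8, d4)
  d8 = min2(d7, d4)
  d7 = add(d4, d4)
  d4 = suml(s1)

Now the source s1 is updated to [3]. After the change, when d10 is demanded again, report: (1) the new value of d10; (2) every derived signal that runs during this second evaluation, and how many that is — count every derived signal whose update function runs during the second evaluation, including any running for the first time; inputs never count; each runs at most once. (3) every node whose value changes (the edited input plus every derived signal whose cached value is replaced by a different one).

d10 now evaluates to 3.
Run set: d4, d7, d8, d10 (4 run).
Changed values: s1, d4, d7, d8, d10.

Initial pass — values computed on the first demand:
  d4 = suml([-1, -7, 1]) = -7
  d7 = add(-7, -7) = -14
  d8 = min2(-14, -7) = -14
  d10 = min2(-14, -7) = -14

Second demand — change propagation:
  d4: re-runs because s1 [-1, -7, 1]->[3]; new result 3.
  d7: re-runs because d4 -7->3; d4 -7->3; new result 6.
  d8: re-runs because d7 -14->6; d4 -7->3; new result 3.
  d10: re-runs because d8 -14->3; d4 -7->3; new result 3.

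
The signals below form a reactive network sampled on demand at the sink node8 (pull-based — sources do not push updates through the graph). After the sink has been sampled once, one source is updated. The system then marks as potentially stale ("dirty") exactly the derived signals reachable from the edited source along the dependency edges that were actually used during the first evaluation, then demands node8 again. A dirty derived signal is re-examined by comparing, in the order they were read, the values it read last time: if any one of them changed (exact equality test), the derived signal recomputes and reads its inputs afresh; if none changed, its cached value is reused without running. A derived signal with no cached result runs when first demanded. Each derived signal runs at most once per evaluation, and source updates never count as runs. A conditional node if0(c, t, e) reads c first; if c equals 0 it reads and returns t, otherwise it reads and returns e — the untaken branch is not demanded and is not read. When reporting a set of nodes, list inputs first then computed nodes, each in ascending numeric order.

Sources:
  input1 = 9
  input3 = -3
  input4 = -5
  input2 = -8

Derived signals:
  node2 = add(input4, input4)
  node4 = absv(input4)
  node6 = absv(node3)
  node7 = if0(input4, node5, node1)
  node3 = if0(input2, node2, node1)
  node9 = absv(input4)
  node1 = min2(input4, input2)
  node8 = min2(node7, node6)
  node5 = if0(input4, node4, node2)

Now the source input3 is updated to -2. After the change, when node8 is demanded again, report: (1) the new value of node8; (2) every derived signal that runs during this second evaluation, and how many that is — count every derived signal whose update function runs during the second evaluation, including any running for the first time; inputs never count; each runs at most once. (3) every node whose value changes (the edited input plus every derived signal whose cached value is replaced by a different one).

Initial pass — values computed on the first demand:
  node1 = min2(-5, -8) = -8
  node3 = if0(input2=-8 -> else branch node1) = -8
  node6 = absv(-8) = 8
  node7 = if0(input4=-5 -> else branch node1) = -8
  node8 = min2(-8, 8) = -8

Second demand — change propagation:
  no demanded computation ever read input3, so the edit dirties nothing and nothing runs.

The important point: nothing the output needs ever reads input3, so the edit is invisible to it.

node8 now evaluates to -8.
Run set: none (0 run).
Changed values: input3.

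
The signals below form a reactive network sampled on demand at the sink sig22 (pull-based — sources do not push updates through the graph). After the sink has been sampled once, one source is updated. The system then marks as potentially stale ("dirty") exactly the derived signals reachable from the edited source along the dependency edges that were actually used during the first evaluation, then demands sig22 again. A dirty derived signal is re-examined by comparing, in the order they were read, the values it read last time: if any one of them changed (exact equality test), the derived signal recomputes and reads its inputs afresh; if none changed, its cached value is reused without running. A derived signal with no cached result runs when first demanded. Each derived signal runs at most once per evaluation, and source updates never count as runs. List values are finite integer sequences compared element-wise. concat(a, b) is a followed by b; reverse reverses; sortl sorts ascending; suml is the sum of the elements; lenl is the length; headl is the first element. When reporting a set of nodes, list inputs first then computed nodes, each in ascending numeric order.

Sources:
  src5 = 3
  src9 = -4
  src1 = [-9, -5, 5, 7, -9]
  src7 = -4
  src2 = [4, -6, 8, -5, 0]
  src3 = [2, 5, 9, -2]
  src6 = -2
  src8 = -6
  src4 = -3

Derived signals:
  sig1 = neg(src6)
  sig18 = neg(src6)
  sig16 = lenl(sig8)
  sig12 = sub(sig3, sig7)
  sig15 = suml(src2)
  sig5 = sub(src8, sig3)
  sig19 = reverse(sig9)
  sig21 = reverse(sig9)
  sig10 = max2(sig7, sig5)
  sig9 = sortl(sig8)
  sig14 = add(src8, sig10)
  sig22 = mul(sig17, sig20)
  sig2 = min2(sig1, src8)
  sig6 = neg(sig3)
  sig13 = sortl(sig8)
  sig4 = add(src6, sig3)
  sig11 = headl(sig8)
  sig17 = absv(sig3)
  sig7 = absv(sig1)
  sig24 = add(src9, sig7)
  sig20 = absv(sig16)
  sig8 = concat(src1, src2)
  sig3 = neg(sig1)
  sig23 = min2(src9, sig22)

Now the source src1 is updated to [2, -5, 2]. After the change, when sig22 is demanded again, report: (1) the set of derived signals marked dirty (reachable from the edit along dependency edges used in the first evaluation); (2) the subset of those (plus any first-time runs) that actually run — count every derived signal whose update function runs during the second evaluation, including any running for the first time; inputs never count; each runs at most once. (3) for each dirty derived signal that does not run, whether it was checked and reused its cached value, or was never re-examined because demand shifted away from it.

Dirty set: sig8, sig16, sig20, sig22.
Run set: sig8, sig16, sig20, sig22 (4 run).
All dirty derived signals ended up running.

Initial pass — values computed on the first demand:
  sig1 = neg(-2) = 2
  sig3 = neg(2) = -2
  sig8 = concat([-9, -5, 5, 7, -9], [4, -6, 8, -5, 0]) = [-9, -5, 5, 7, -9, 4, -6, 8, -5, 0]
  sig16 = lenl([-9, -5, 5, 7, -9, 4, -6, 8, -5, 0]) = 10
  sig17 = absv(-2) = 2
  sig20 = absv(10) = 10
  sig22 = mul(2, 10) = 20

Second demand — change propagation:
  sig8: re-runs because src1 [-9, -5, 5, 7, -9]->[2, -5, 2]; new result [2, -5, 2, 4, -6, 8, -5, 0].
  sig16: re-runs because sig8 [-9, -5, 5, 7, -9, 4, -6, 8, -5, 0]->[2, -5, 2, 4, -6, 8, -5, 0]; new result 8.
  sig20: re-runs because sig16 10->8; new result 8.
  sig22: re-runs because sig20 10->8; new result 16.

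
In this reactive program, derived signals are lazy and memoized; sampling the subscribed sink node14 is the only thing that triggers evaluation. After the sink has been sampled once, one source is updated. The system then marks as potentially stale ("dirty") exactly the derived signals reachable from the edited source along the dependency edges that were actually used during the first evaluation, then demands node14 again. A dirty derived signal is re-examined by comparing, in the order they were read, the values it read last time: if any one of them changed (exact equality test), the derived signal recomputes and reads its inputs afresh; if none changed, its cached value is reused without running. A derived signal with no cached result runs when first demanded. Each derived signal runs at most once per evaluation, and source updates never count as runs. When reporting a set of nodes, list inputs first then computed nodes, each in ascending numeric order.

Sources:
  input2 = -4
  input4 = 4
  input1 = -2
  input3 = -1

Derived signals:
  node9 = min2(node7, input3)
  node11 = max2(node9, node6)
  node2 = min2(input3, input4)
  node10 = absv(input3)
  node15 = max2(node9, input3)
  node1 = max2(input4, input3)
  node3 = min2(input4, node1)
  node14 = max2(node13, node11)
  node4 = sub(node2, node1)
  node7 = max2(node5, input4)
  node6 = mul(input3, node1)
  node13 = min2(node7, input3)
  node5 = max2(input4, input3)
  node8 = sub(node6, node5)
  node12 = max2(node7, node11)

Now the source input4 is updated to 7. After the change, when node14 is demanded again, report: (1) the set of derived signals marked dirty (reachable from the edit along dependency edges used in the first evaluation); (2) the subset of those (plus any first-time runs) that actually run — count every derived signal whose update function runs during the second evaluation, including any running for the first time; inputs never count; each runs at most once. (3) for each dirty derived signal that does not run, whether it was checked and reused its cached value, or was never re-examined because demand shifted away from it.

The edit dirties: node1, node5, node6, node7, node9, node11, node13, node14.
7 derived signals run: node1, node5, node6, node7, node9, node11, node13.
Cache hits after checking: node14.
Note where the cutoff bites: node14 is checked, finds nothing changed, and keeps its cache.

First demand of the output computes:
  node1 = max2(4, -1) = 4
  node5 = max2(4, -1) = 4
  node6 = mul(-1, 4) = -4
  node7 = max2(4, 4) = 4
  node9 = min2(4, -1) = -1
  node11 = max2(-1, -4) = -1
  node13 = min2(4, -1) = -1
  node14 = max2(-1, -1) = -1

After the edit, cleaning proceeds:
  node1: a read changed (input4 4->7) — executes, giving 7.
  node5: a read changed (input4 4->7) — executes, giving 7.
  node6: a read changed (node1 4->7) — executes, giving -7.
  node7: a read changed (node5 4->7; input4 4->7) — executes, giving 7.
  node9: a read changed (node7 4->7) — executes, giving -1 — identical to its old value.
  node11: a read changed (node6 -4->-7) — executes, giving -1 — identical to its old value.
  node13: a read changed (node7 4->7) — executes, giving -1 — identical to its old value.
  node14: dirty, but its reads are unchanged (node13 unchanged, node11 unchanged); cached -1 stands.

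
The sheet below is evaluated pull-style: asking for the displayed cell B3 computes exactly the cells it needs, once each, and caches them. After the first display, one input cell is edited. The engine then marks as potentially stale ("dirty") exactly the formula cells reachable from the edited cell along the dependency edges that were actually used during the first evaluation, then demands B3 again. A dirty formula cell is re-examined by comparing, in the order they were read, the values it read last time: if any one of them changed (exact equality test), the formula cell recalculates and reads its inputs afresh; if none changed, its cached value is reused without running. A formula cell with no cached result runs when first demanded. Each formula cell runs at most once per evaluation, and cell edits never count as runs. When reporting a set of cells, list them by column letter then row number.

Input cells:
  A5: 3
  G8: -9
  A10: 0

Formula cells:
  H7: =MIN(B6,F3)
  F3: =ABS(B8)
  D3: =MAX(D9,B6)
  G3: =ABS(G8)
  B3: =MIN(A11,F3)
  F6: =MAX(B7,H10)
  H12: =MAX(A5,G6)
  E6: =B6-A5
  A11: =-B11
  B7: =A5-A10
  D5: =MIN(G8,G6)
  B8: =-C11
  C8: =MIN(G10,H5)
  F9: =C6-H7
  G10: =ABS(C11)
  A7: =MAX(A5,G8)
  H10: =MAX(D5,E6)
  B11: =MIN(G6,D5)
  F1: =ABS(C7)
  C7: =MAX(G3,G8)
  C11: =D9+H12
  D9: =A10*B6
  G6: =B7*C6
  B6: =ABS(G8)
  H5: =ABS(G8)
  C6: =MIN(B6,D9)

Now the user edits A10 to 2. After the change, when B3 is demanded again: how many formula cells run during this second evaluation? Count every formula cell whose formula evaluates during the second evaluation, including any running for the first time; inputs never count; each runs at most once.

11 formula cells run: B3, B7, B8, B11, C6, C11, D5, D9, F3, G6, H12.
Note where the cutoff bites: A11 is checked, finds nothing changed, and keeps its cache.

First demand of the output computes:
  B6 = ABS(-9) = 9
  B7 = 3 - 0 = 3
  D9 = 0 * 9 = 0
  C6 = MIN(9, 0) = 0
  G6 = 3 * 0 = 0
  D5 = MIN(-9, 0) = -9
  B11 = MIN(0, -9) = -9
  A11 = -(-9) = 9
  H12 = MAX(3, 0) = 3
  C11 = 0 + 3 = 3
  B8 = -(3) = -3
  F3 = ABS(-3) = 3
  B3 = MIN(9, 3) = 3

After the edit, cleaning proceeds:
  B7: a read changed (A10 0->2) — executes, giving 1.
  D9: a read changed (A10 0->2) — executes, giving 18.
  C6: a read changed (D9 0->18) — executes, giving 9.
  G6: a read changed (B7 3->1; C6 0->9) — executes, giving 9.
  D5: a read changed (G6 0->9) — executes, giving -9 — identical to its old value.
  B11: a read changed (G6 0->9) — executes, giving -9 — identical to its old value.
  A11: dirty, but its reads are unchanged (B11 unchanged); cached 9 stands.
  H12: a read changed (G6 0->9) — executes, giving 9.
  C11: a read changed (D9 0->18; H12 3->9) — executes, giving 27.
  B8: a read changed (C11 3->27) — executes, giving -27.
  F3: a read changed (B8 -3->-27) — executes, giving 27.
  B3: a read changed (F3 3->27) — executes, giving 9.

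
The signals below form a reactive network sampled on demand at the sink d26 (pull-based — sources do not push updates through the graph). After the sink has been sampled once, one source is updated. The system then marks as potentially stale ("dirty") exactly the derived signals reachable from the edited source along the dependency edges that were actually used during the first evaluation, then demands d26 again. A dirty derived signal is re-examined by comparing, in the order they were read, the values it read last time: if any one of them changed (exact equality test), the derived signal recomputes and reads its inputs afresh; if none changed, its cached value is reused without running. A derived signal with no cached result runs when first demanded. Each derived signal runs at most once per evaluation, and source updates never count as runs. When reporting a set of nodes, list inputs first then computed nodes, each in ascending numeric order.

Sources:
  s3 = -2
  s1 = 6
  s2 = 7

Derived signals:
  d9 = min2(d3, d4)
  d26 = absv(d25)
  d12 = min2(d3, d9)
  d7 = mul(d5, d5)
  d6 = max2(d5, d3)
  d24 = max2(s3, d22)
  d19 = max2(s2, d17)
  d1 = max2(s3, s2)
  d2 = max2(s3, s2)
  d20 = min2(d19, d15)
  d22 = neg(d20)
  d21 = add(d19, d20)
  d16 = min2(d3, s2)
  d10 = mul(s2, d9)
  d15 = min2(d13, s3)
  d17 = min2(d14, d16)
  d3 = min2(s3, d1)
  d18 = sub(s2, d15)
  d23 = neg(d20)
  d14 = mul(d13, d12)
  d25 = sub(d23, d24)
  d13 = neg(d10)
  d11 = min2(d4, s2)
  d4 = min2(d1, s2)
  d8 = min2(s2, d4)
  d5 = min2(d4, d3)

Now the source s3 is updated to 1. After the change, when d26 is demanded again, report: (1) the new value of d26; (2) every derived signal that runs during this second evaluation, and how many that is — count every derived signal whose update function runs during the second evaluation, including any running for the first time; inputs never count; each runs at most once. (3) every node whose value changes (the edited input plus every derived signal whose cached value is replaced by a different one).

d26 now evaluates to 0.
Run set: d1, d3, d9, d10, d12, d13, d14, d15, d16, d17, d19, d20, d22, d23, d24, d25 (16 run).
Changed values: s3, d3, d9, d10, d12, d13, d14, d15, d16, d17, d20, d22, d23, d24.
The important point: at d4 every value read last time is unchanged, so the dirty flag clears without a run.

Initial pass — values computed on the first demand:
  d1 = max2(-2, 7) = 7
  d3 = min2(-2, 7) = -2
  d4 = min2(7, 7) = 7
  d9 = min2(-2, 7) = -2
  d10 = mul(7, -2) = -14
  d12 = min2(-2, -2) = -2
  d13 = neg(-14) = 14
  d14 = mul(14, -2) = -28
  d15 = min2(14, -2) = -2
  d16 = min2(-2, 7) = -2
  d17 = min2(-28, -2) = -28
  d19 = max2(7, -28) = 7
  d20 = min2(7, -2) = -2
  d22 = neg(-2) = 2
  d23 = neg(-2) = 2
  d24 = max2(-2, 2) = 2
  d25 = sub(2, 2) = 0
  d26 = absv(0) = 0

Second demand — change propagation:
  d1: re-runs because s3 -2->1; new result 7 (unchanged).
  d3: re-runs because s3 -2->1; new result 1.
  d4: re-examined; everything it read last time is the same (d1 unchanged, s2 unchanged) — cache 7 kept, no run.
  d9: re-runs because d3 -2->1; new result 1.
  d10: re-runs because d9 -2->1; new result 7.
  d12: re-runs because d3 -2->1; d9 -2->1; new result 1.
  d13: re-runs because d10 -14->7; new result -7.
  d14: re-runs because d13 14->-7; d12 -2->1; new result -7.
  d15: re-runs because d13 14->-7; s3 -2->1; new result -7.
  d16: re-runs because d3 -2->1; new result 1.
  d17: re-runs because d14 -28->-7; d16 -2->1; new result -7.
  d19: re-runs because d17 -28->-7; new result 7 (unchanged).
  d20: re-runs because d15 -2->-7; new result -7.
  d22: re-runs because d20 -2->-7; new result 7.
  d23: re-runs because d20 -2->-7; new result 7.
  d24: re-runs because s3 -2->1; d22 2->7; new result 7.
  d25: re-runs because d23 2->7; d24 2->7; new result 0 (unchanged).
  d26: re-examined; everything it read last time is the same (d25 unchanged) — cache 0 kept, no run.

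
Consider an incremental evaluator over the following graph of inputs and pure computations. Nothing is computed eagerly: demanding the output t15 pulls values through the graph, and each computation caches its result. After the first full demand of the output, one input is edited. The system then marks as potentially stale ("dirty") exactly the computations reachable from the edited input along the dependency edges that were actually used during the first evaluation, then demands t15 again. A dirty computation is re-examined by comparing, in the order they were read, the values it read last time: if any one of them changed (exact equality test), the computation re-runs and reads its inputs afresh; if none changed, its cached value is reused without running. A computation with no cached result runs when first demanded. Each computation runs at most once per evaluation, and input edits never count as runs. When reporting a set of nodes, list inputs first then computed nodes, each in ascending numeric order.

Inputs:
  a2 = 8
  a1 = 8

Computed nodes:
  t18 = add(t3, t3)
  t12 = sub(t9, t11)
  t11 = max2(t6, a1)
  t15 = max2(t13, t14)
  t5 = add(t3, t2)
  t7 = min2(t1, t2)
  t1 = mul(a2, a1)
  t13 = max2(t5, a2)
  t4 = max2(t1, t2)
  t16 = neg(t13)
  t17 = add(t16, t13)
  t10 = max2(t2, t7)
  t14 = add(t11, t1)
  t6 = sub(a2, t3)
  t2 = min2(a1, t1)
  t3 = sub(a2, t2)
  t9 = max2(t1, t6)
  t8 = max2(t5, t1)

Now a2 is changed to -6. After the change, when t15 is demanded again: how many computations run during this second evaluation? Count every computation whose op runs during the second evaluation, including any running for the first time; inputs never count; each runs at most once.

Run set: t1, t2, t3, t5, t6, t11, t13, t14, t15 (9 run).

Initial pass — values computed on the first demand:
  t1 = mul(8, 8) = 64
  t2 = min2(8, 64) = 8
  t3 = sub(8, 8) = 0
  t5 = add(0, 8) = 8
  t6 = sub(8, 0) = 8
  t11 = max2(8, 8) = 8
  t13 = max2(8, 8) = 8
  t14 = add(8, 64) = 72
  t15 = max2(8, 72) = 72

Second demand — change propagation:
  t1: re-runs because a2 8->-6; new result -48.
  t2: re-runs because t1 64->-48; new result -48.
  t3: re-runs because a2 8->-6; t2 8->-48; new result 42.
  t5: re-runs because t3 0->42; t2 8->-48; new result -6.
  t6: re-runs because a2 8->-6; t3 0->42; new result -48.
  t11: re-runs because t6 8->-48; new result 8 (unchanged).
  t13: re-runs because t5 8->-6; a2 8->-6; new result -6.
  t14: re-runs because t1 64->-48; new result -40.
  t15: re-runs because t13 8->-6; t14 72->-40; new result -6.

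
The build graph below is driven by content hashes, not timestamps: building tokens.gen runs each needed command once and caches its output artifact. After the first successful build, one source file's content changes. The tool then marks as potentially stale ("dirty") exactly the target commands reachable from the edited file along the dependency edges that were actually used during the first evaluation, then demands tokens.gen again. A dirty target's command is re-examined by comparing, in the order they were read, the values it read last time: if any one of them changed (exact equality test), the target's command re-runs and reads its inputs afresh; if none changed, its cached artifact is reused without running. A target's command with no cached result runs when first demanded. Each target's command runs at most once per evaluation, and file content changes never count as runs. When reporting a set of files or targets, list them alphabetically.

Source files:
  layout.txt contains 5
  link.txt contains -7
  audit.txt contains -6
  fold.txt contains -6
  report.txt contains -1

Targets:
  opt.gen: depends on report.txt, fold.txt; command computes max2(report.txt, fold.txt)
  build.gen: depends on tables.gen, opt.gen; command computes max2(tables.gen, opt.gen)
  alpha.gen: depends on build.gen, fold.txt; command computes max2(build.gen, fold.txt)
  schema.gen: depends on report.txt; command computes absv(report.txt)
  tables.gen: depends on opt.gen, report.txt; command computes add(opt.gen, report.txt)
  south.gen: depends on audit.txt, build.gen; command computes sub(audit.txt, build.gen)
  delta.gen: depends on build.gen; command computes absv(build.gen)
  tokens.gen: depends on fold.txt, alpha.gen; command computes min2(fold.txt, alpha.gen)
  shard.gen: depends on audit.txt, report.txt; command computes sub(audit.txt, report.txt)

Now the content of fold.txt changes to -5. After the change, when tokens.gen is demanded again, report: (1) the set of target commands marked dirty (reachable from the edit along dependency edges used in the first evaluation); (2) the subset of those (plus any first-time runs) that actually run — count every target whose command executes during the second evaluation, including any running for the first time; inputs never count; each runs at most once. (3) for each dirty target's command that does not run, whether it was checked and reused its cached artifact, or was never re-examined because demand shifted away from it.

Initial pass — values computed on the first demand:
  opt.gen = max2(-1, -6) = -1
  tables.gen = add(-1, -1) = -2
  build.gen = max2(-2, -1) = -1
  alpha.gen = max2(-1, -6) = -1
  tokens.gen = min2(-6, -1) = -6

Second demand — change propagation:
  opt.gen: re-runs because fold.txt -6->-5; new result -1 (unchanged).
  tables.gen: re-examined; everything it read last time is the same (opt.gen unchanged, report.txt unchanged) — cache -2 kept, no run.
  build.gen: re-examined; everything it read last time is the same (tables.gen unchanged, opt.gen unchanged) — cache -1 kept, no run.
  alpha.gen: re-runs because fold.txt -6->-5; new result -1 (unchanged).
  tokens.gen: re-runs because fold.txt -6->-5; new result -5.

The important point: at tables.gen every value read last time is unchanged, so the dirty flag clears without a run.

Dirty set: alpha.gen, build.gen, opt.gen, tables.gen, tokens.gen.
Run set: alpha.gen, opt.gen, tokens.gen (3 run).
Re-examined without running (cache reused): build.gen, tables.gen.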